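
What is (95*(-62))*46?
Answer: -270940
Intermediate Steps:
(95*(-62))*46 = -5890*46 = -270940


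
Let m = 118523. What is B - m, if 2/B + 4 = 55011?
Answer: -6519594659/55007 ≈ -1.1852e+5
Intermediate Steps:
B = 2/55007 (B = 2/(-4 + 55011) = 2/55007 ≈ 3.6359e-5)
B - m = 2/55007 - 1*118523 = 2/55007 - 118523 = -6519594659/55007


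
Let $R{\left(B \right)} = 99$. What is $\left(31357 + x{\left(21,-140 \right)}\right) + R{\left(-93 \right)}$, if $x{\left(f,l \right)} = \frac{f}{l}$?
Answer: $\frac{629117}{20} \approx 31456.0$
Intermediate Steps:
$\left(31357 + x{\left(21,-140 \right)}\right) + R{\left(-93 \right)} = \left(31357 + \frac{21}{-140}\right) + 99 = \left(31357 + 21 \left(- \frac{1}{140}\right)\right) + 99 = \left(31357 - \frac{3}{20}\right) + 99 = \frac{627137}{20} + 99 = \frac{629117}{20}$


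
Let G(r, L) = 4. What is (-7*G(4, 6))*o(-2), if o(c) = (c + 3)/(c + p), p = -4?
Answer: 14/3 ≈ 4.6667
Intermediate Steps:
o(c) = (3 + c)/(-4 + c) (o(c) = (c + 3)/(c - 4) = (3 + c)/(-4 + c))
(-7*G(4, 6))*o(-2) = (-7*4)*((3 - 2)/(-4 - 2)) = -28/(-6) = -(-14)/3 = -28*(-1/6) = 14/3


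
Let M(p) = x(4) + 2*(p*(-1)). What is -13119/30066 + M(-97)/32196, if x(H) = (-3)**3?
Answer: -69559717/161334156 ≈ -0.43115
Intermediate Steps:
x(H) = -27
M(p) = -27 - 2*p (M(p) = -27 + 2*(p*(-1)) = -27 + 2*(-p) = -27 - 2*p)
-13119/30066 + M(-97)/32196 = -13119/30066 + (-27 - 2*(-97))/32196 = -13119*1/30066 + (-27 + 194)*(1/32196) = -4373/10022 + 167*(1/32196) = -4373/10022 + 167/32196 = -69559717/161334156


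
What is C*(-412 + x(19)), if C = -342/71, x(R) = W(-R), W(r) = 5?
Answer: 139194/71 ≈ 1960.5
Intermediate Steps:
x(R) = 5
C = -342/71 (C = -342*1/71 = -342/71 ≈ -4.8169)
C*(-412 + x(19)) = -342*(-412 + 5)/71 = -342/71*(-407) = 139194/71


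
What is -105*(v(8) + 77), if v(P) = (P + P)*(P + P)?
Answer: -34965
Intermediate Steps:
v(P) = 4*P² (v(P) = (2*P)*(2*P) = 4*P²)
-105*(v(8) + 77) = -105*(4*8² + 77) = -105*(4*64 + 77) = -105*(256 + 77) = -105*333 = -34965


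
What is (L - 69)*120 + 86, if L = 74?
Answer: 686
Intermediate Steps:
(L - 69)*120 + 86 = (74 - 69)*120 + 86 = 5*120 + 86 = 600 + 86 = 686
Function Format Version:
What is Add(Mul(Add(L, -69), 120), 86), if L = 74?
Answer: 686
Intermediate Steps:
Add(Mul(Add(L, -69), 120), 86) = Add(Mul(Add(74, -69), 120), 86) = Add(Mul(5, 120), 86) = Add(600, 86) = 686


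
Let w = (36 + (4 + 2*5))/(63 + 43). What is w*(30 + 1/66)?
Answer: 49525/3498 ≈ 14.158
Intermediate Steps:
w = 25/53 (w = (36 + (4 + 10))/106 = (36 + 14)*(1/106) = 50*(1/106) = 25/53 ≈ 0.47170)
w*(30 + 1/66) = 25*(30 + 1/66)/53 = (25/53)*(1981/66) = 49525/3498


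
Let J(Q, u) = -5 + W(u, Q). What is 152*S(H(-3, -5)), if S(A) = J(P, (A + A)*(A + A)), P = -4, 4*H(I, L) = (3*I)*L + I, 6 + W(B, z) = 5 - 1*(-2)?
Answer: -608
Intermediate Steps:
W(B, z) = 1 (W(B, z) = -6 + (5 - 1*(-2)) = -6 + (5 + 2) = -6 + 7 = 1)
H(I, L) = I/4 + 3*I*L/4 (H(I, L) = ((3*I)*L + I)/4 = (3*I*L + I)/4 = (I + 3*I*L)/4 = I/4 + 3*I*L/4)
J(Q, u) = -4 (J(Q, u) = -5 + 1 = -4)
S(A) = -4
152*S(H(-3, -5)) = 152*(-4) = -608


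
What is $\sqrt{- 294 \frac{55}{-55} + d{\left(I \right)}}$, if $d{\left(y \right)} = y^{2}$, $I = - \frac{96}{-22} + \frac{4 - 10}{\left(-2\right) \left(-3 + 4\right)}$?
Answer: $\frac{53 \sqrt{15}}{11} \approx 18.661$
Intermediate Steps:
$I = \frac{81}{11}$ ($I = \left(-96\right) \left(- \frac{1}{22}\right) + \frac{4 - 10}{\left(-2\right) 1} = \frac{48}{11} - \frac{6}{-2} = \frac{48}{11} - -3 = \frac{48}{11} + 3 = \frac{81}{11} \approx 7.3636$)
$\sqrt{- 294 \frac{55}{-55} + d{\left(I \right)}} = \sqrt{- 294 \frac{55}{-55} + \left(\frac{81}{11}\right)^{2}} = \sqrt{- 294 \cdot 55 \left(- \frac{1}{55}\right) + \frac{6561}{121}} = \sqrt{\left(-294\right) \left(-1\right) + \frac{6561}{121}} = \sqrt{294 + \frac{6561}{121}} = \sqrt{\frac{42135}{121}} = \frac{53 \sqrt{15}}{11}$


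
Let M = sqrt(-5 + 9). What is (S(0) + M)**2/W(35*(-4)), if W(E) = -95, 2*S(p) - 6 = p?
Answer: -5/19 ≈ -0.26316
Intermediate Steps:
S(p) = 3 + p/2
M = 2 (M = sqrt(4) = 2)
(S(0) + M)**2/W(35*(-4)) = ((3 + (1/2)*0) + 2)**2/(-95) = ((3 + 0) + 2)**2*(-1/95) = (3 + 2)**2*(-1/95) = 5**2*(-1/95) = 25*(-1/95) = -5/19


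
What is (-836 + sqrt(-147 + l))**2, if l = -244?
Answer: (836 - I*sqrt(391))**2 ≈ 6.9851e+5 - 33062.0*I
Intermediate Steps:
(-836 + sqrt(-147 + l))**2 = (-836 + sqrt(-147 - 244))**2 = (-836 + sqrt(-391))**2 = (-836 + I*sqrt(391))**2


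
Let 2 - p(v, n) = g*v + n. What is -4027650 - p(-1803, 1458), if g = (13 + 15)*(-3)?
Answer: -3874742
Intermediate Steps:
g = -84 (g = 28*(-3) = -84)
p(v, n) = 2 - n + 84*v (p(v, n) = 2 - (-84*v + n) = 2 - (n - 84*v) = 2 + (-n + 84*v) = 2 - n + 84*v)
-4027650 - p(-1803, 1458) = -4027650 - (2 - 1*1458 + 84*(-1803)) = -4027650 - (2 - 1458 - 151452) = -4027650 - 1*(-152908) = -4027650 + 152908 = -3874742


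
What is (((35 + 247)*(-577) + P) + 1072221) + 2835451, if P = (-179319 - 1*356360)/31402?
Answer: 117598635437/31402 ≈ 3.7449e+6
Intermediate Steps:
P = -535679/31402 (P = (-179319 - 356360)*(1/31402) = -535679*1/31402 = -535679/31402 ≈ -17.059)
(((35 + 247)*(-577) + P) + 1072221) + 2835451 = (((35 + 247)*(-577) - 535679/31402) + 1072221) + 2835451 = ((282*(-577) - 535679/31402) + 1072221) + 2835451 = ((-162714 - 535679/31402) + 1072221) + 2835451 = (-5110080707/31402 + 1072221) + 2835451 = 28559803135/31402 + 2835451 = 117598635437/31402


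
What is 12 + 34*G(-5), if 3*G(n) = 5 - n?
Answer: 376/3 ≈ 125.33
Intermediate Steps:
G(n) = 5/3 - n/3 (G(n) = (5 - n)/3 = 5/3 - n/3)
12 + 34*G(-5) = 12 + 34*(5/3 - 1/3*(-5)) = 12 + 34*(5/3 + 5/3) = 12 + 34*(10/3) = 12 + 340/3 = 376/3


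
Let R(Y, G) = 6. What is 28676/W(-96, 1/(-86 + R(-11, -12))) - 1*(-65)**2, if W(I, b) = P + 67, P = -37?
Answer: -49037/15 ≈ -3269.1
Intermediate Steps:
W(I, b) = 30 (W(I, b) = -37 + 67 = 30)
28676/W(-96, 1/(-86 + R(-11, -12))) - 1*(-65)**2 = 28676/30 - 1*(-65)**2 = 28676*(1/30) - 1*4225 = 14338/15 - 4225 = -49037/15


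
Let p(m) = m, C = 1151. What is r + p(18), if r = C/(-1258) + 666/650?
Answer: 7404139/408850 ≈ 18.110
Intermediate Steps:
r = 44839/408850 (r = 1151/(-1258) + 666/650 = 1151*(-1/1258) + 666*(1/650) = -1151/1258 + 333/325 = 44839/408850 ≈ 0.10967)
r + p(18) = 44839/408850 + 18 = 7404139/408850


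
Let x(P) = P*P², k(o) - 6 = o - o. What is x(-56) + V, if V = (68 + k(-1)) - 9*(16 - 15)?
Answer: -175551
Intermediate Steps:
k(o) = 6 (k(o) = 6 + (o - o) = 6 + 0 = 6)
V = 65 (V = (68 + 6) - 9*(16 - 15) = 74 - 9*1 = 74 - 9 = 65)
x(P) = P³
x(-56) + V = (-56)³ + 65 = -175616 + 65 = -175551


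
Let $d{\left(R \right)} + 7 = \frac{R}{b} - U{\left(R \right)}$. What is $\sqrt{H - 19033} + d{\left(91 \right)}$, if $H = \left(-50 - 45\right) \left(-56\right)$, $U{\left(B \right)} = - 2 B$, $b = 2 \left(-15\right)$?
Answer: $\frac{5159}{30} + i \sqrt{13713} \approx 171.97 + 117.1 i$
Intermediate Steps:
$b = -30$
$d{\left(R \right)} = -7 + \frac{59 R}{30}$ ($d{\left(R \right)} = -7 + \left(\frac{R}{-30} - - 2 R\right) = -7 + \left(R \left(- \frac{1}{30}\right) + 2 R\right) = -7 + \left(- \frac{R}{30} + 2 R\right) = -7 + \frac{59 R}{30}$)
$H = 5320$ ($H = \left(-95\right) \left(-56\right) = 5320$)
$\sqrt{H - 19033} + d{\left(91 \right)} = \sqrt{5320 - 19033} + \left(-7 + \frac{59}{30} \cdot 91\right) = \sqrt{-13713} + \left(-7 + \frac{5369}{30}\right) = i \sqrt{13713} + \frac{5159}{30} = \frac{5159}{30} + i \sqrt{13713}$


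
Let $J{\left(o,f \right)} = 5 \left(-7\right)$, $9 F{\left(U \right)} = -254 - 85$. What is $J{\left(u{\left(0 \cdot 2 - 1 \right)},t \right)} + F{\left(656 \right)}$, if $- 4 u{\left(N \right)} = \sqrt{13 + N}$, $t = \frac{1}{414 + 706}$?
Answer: $- \frac{218}{3} \approx -72.667$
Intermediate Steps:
$t = \frac{1}{1120} \approx 0.00089286$
$F{\left(U \right)} = - \frac{113}{3}$ ($F{\left(U \right)} = \frac{-254 - 85}{9} = \frac{1}{9} \left(-339\right) = - \frac{113}{3}$)
$u{\left(N \right)} = - \frac{\sqrt{13 + N}}{4}$
$J{\left(o,f \right)} = -35$
$J{\left(u{\left(0 \cdot 2 - 1 \right)},t \right)} + F{\left(656 \right)} = -35 - \frac{113}{3} = - \frac{218}{3}$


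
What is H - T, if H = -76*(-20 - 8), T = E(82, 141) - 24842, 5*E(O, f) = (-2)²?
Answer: 134846/5 ≈ 26969.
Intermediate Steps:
E(O, f) = ⅘ (E(O, f) = (⅕)*(-2)² = (⅕)*4 = ⅘)
T = -124206/5 (T = ⅘ - 24842 = -124206/5 ≈ -24841.)
H = 2128 (H = -76*(-28) = 2128)
H - T = 2128 - 1*(-124206/5) = 2128 + 124206/5 = 134846/5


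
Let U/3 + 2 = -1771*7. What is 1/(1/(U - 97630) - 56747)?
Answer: -134827/7651027770 ≈ -1.7622e-5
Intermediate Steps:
U = -37197 (U = -6 + 3*(-1771*7) = -6 + 3*(-12397) = -6 - 37191 = -37197)
1/(1/(U - 97630) - 56747) = 1/(1/(-37197 - 97630) - 56747) = 1/(1/(-134827) - 56747) = 1/(-1/134827 - 56747) = 1/(-7651027770/134827) = -134827/7651027770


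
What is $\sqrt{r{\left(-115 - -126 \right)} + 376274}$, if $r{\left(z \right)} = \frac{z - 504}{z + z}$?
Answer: $\frac{\sqrt{182105770}}{22} \approx 613.39$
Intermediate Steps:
$r{\left(z \right)} = \frac{-504 + z}{2 z}$
$\sqrt{r{\left(-115 - -126 \right)} + 376274} = \sqrt{\frac{-504 - -11}{2 \left(-115 - -126\right)} + 376274} = \sqrt{\frac{-504 + \left(-115 + 126\right)}{2 \left(-115 + 126\right)} + 376274} = \sqrt{\frac{-504 + 11}{2 \cdot 11} + 376274} = \sqrt{\frac{1}{2} \cdot \frac{1}{11} \left(-493\right) + 376274} = \sqrt{- \frac{493}{22} + 376274} = \sqrt{\frac{8277535}{22}} = \frac{\sqrt{182105770}}{22}$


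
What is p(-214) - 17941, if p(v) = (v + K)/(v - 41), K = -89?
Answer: -1524884/85 ≈ -17940.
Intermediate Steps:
p(v) = (-89 + v)/(-41 + v) (p(v) = (v - 89)/(v - 41) = (-89 + v)/(-41 + v))
p(-214) - 17941 = (-89 - 214)/(-41 - 214) - 17941 = -303/(-255) - 17941 = -1/255*(-303) - 17941 = 101/85 - 17941 = -1524884/85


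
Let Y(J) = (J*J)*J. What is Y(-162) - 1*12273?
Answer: -4263801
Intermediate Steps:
Y(J) = J³ (Y(J) = J²*J = J³)
Y(-162) - 1*12273 = (-162)³ - 1*12273 = -4251528 - 12273 = -4263801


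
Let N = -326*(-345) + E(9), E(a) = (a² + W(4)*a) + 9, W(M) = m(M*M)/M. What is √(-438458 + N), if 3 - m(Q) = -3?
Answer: I*√1303538/2 ≈ 570.86*I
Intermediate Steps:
m(Q) = 6 (m(Q) = 3 - 1*(-3) = 3 + 3 = 6)
W(M) = 6/M
E(a) = 9 + a² + 3*a/2 (E(a) = (a² + (6/4)*a) + 9 = (a² + (6*(¼))*a) + 9 = (a² + 3*a/2) + 9 = 9 + a² + 3*a/2)
N = 225147/2 (N = -326*(-345) + (9 + 9² + (3/2)*9) = 112470 + (9 + 81 + 27/2) = 112470 + 207/2 = 225147/2 ≈ 1.1257e+5)
√(-438458 + N) = √(-438458 + 225147/2) = √(-651769/2) = I*√1303538/2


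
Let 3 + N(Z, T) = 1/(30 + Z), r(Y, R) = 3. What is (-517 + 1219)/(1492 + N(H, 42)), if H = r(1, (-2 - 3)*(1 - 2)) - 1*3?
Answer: 21060/44671 ≈ 0.47145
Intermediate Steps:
H = 0 (H = 3 - 1*3 = 3 - 3 = 0)
N(Z, T) = -3 + 1/(30 + Z)
(-517 + 1219)/(1492 + N(H, 42)) = (-517 + 1219)/(1492 + (-89 - 3*0)/(30 + 0)) = 702/(1492 + (-89 + 0)/30) = 702/(1492 + (1/30)*(-89)) = 702/(1492 - 89/30) = 702/(44671/30) = 702*(30/44671) = 21060/44671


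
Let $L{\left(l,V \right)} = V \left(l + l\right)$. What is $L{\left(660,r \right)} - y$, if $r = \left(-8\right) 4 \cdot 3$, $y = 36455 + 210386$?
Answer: $-373561$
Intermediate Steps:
$y = 246841$
$r = -96$ ($r = \left(-32\right) 3 = -96$)
$L{\left(l,V \right)} = 2 V l$ ($L{\left(l,V \right)} = V 2 l = 2 V l$)
$L{\left(660,r \right)} - y = 2 \left(-96\right) 660 - 246841 = -126720 - 246841 = -373561$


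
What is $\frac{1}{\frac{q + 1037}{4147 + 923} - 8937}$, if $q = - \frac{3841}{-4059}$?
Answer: $- \frac{10289565}{91955735893} \approx -0.0001119$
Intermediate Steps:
$q = \frac{3841}{4059}$ ($q = \left(-3841\right) \left(- \frac{1}{4059}\right) = \frac{3841}{4059} \approx 0.94629$)
$\frac{1}{\frac{q + 1037}{4147 + 923} - 8937} = \frac{1}{\frac{\frac{3841}{4059} + 1037}{4147 + 923} - 8937} = \frac{1}{\frac{4213024}{4059 \cdot 5070} - 8937} = \frac{1}{\frac{4213024}{4059} \cdot \frac{1}{5070} - 8937} = \frac{1}{\frac{2106512}{10289565} - 8937} = \frac{1}{- \frac{91955735893}{10289565}} = - \frac{10289565}{91955735893}$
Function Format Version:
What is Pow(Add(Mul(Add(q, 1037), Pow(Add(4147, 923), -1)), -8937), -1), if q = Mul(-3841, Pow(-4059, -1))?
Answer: Rational(-10289565, 91955735893) ≈ -0.00011190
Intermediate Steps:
q = Rational(3841, 4059) (q = Mul(-3841, Rational(-1, 4059)) = Rational(3841, 4059) ≈ 0.94629)
Pow(Add(Mul(Add(q, 1037), Pow(Add(4147, 923), -1)), -8937), -1) = Pow(Add(Mul(Add(Rational(3841, 4059), 1037), Pow(Add(4147, 923), -1)), -8937), -1) = Pow(Add(Mul(Rational(4213024, 4059), Pow(5070, -1)), -8937), -1) = Pow(Add(Mul(Rational(4213024, 4059), Rational(1, 5070)), -8937), -1) = Pow(Add(Rational(2106512, 10289565), -8937), -1) = Pow(Rational(-91955735893, 10289565), -1) = Rational(-10289565, 91955735893)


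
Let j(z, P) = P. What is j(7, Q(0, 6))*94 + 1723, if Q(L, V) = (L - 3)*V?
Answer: 31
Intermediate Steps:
Q(L, V) = V*(-3 + L) (Q(L, V) = (-3 + L)*V = V*(-3 + L))
j(7, Q(0, 6))*94 + 1723 = (6*(-3 + 0))*94 + 1723 = (6*(-3))*94 + 1723 = -18*94 + 1723 = -1692 + 1723 = 31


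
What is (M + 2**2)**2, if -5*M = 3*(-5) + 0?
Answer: 49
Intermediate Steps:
M = 3 (M = -(3*(-5) + 0)/5 = -(-15 + 0)/5 = -1/5*(-15) = 3)
(M + 2**2)**2 = (3 + 2**2)**2 = (3 + 4)**2 = 7**2 = 49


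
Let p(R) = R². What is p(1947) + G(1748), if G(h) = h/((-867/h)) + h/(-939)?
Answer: 342586250405/90457 ≈ 3.7873e+6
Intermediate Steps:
G(h) = -h²/867 - h/939 (G(h) = h*(-h/867) + h*(-1/939) = -h²/867 - h/939)
p(1947) + G(1748) = 1947² - 1/271371*1748*(289 + 313*1748) = 3790809 - 1/271371*1748*(289 + 547124) = 3790809 - 1/271371*1748*547413 = 3790809 - 318959308/90457 = 342586250405/90457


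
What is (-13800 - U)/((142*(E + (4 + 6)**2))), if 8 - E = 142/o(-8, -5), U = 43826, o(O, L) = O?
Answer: -115252/35713 ≈ -3.2272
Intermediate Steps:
E = 103/4 (E = 8 - 142/(-8) = 8 - 142*(-1)/8 = 8 - 1*(-71/4) = 8 + 71/4 = 103/4 ≈ 25.750)
(-13800 - U)/((142*(E + (4 + 6)**2))) = (-13800 - 1*43826)/((142*(103/4 + (4 + 6)**2))) = (-13800 - 43826)/((142*(103/4 + 10**2))) = -57626*1/(142*(103/4 + 100)) = -57626/(142*(503/4)) = -57626/35713/2 = -57626*2/35713 = -115252/35713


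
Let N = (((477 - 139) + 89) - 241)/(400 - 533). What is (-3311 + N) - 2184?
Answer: -731021/133 ≈ -5496.4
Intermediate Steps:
N = -186/133 (N = ((338 + 89) - 241)/(-133) = (427 - 241)*(-1/133) = 186*(-1/133) = -186/133 ≈ -1.3985)
(-3311 + N) - 2184 = (-3311 - 186/133) - 2184 = -440549/133 - 2184 = -731021/133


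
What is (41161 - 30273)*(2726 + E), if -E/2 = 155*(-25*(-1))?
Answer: -54701312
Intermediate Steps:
E = -7750 (E = -310*(-25*(-1)) = -310*25 = -2*3875 = -7750)
(41161 - 30273)*(2726 + E) = (41161 - 30273)*(2726 - 7750) = 10888*(-5024) = -54701312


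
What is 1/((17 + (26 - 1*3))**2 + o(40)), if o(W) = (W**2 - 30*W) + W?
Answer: 1/2040 ≈ 0.00049020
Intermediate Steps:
o(W) = W**2 - 29*W
1/((17 + (26 - 1*3))**2 + o(40)) = 1/((17 + (26 - 1*3))**2 + 40*(-29 + 40)) = 1/((17 + (26 - 3))**2 + 40*11) = 1/((17 + 23)**2 + 440) = 1/(40**2 + 440) = 1/(1600 + 440) = 1/2040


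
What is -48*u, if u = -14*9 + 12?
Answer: 5472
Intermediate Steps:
u = -114 (u = -126 + 12 = -114)
-48*u = -48*(-114) = 5472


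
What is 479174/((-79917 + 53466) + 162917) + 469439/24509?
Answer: 37903269070/1672322597 ≈ 22.665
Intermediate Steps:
479174/((-79917 + 53466) + 162917) + 469439/24509 = 479174/(-26451 + 162917) + 469439*(1/24509) = 479174/136466 + 469439/24509 = 479174*(1/136466) + 469439/24509 = 239587/68233 + 469439/24509 = 37903269070/1672322597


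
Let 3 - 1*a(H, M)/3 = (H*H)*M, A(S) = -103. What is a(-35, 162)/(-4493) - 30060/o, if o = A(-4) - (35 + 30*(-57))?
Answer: 66734706/588583 ≈ 113.38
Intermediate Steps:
a(H, M) = 9 - 3*M*H² (a(H, M) = 9 - 3*H*H*M = 9 - 3*H²*M = 9 - 3*M*H²)
o = 1572 (o = -103 - (35 + 30*(-57)) = -103 - (35 - 1710) = -103 - 1*(-1675) = -103 + 1675 = 1572)
a(-35, 162)/(-4493) - 30060/o = (9 - 3*162*(-35)²)/(-4493) - 30060/1572 = (9 - 3*162*1225)*(-1/4493) - 30060*1/1572 = (9 - 595350)*(-1/4493) - 2505/131 = -595341*(-1/4493) - 2505/131 = 595341/4493 - 2505/131 = 66734706/588583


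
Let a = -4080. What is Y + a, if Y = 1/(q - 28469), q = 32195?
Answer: -15202079/3726 ≈ -4080.0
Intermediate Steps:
Y = 1/3726 (Y = 1/(32195 - 28469) = 1/3726 ≈ 0.00026838)
Y + a = 1/3726 - 4080 = -15202079/3726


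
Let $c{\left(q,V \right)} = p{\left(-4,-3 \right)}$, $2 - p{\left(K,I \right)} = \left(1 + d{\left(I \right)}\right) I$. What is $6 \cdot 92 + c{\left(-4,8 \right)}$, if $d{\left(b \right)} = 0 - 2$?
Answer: $551$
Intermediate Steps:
$d{\left(b \right)} = -2$
$p{\left(K,I \right)} = 2 + I$ ($p{\left(K,I \right)} = 2 - \left(1 - 2\right) I = 2 - - I = 2 + I$)
$c{\left(q,V \right)} = -1$ ($c{\left(q,V \right)} = 2 - 3 = -1$)
$6 \cdot 92 + c{\left(-4,8 \right)} = 6 \cdot 92 - 1 = 552 - 1 = 551$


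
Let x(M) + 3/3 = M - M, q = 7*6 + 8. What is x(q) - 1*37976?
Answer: -37977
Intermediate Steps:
q = 50 (q = 42 + 8 = 50)
x(M) = -1 (x(M) = -1 + (M - M) = -1 + 0 = -1)
x(q) - 1*37976 = -1 - 1*37976 = -1 - 37976 = -37977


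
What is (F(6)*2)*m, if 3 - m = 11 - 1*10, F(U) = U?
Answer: 24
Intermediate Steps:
m = 2 (m = 3 - (11 - 1*10) = 3 - (11 - 10) = 3 - 1*1 = 3 - 1 = 2)
(F(6)*2)*m = (6*2)*2 = 12*2 = 24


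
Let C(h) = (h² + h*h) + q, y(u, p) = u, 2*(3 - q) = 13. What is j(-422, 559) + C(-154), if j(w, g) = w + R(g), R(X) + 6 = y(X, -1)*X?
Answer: 718963/2 ≈ 3.5948e+5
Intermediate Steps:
q = -7/2 (q = 3 - ½*13 = 3 - 13/2 = -7/2 ≈ -3.5000)
C(h) = -7/2 + 2*h² (C(h) = (h² + h*h) - 7/2 = (h² + h²) - 7/2 = 2*h² - 7/2 = -7/2 + 2*h²)
R(X) = -6 + X² (R(X) = -6 + X*X = -6 + X²)
j(w, g) = -6 + w + g² (j(w, g) = w + (-6 + g²) = -6 + w + g²)
j(-422, 559) + C(-154) = (-6 - 422 + 559²) + (-7/2 + 2*(-154)²) = (-6 - 422 + 312481) + (-7/2 + 2*23716) = 312053 + (-7/2 + 47432) = 312053 + 94857/2 = 718963/2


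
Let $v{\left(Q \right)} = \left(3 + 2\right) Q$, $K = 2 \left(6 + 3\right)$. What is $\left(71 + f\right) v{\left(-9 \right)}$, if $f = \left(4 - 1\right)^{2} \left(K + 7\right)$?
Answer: $-13320$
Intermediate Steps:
$K = 18$ ($K = 2 \cdot 9 = 18$)
$v{\left(Q \right)} = 5 Q$
$f = 225$ ($f = \left(4 - 1\right)^{2} \left(18 + 7\right) = 3^{2} \cdot 25 = 9 \cdot 25 = 225$)
$\left(71 + f\right) v{\left(-9 \right)} = \left(71 + 225\right) 5 \left(-9\right) = 296 \left(-45\right) = -13320$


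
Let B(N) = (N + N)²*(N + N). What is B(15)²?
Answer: 729000000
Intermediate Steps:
B(N) = 8*N³ (B(N) = (2*N)²*(2*N) = (4*N²)*(2*N) = 8*N³)
B(15)² = (8*15³)² = (8*3375)² = 27000² = 729000000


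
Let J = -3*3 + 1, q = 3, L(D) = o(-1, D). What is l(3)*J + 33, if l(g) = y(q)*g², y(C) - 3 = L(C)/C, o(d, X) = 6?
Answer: -327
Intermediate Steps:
L(D) = 6
y(C) = 3 + 6/C
l(g) = 5*g² (l(g) = (3 + 6/3)*g² = (3 + 6*(⅓))*g² = (3 + 2)*g² = 5*g²)
J = -8 (J = -9 + 1 = -8)
l(3)*J + 33 = (5*3²)*(-8) + 33 = (5*9)*(-8) + 33 = 45*(-8) + 33 = -360 + 33 = -327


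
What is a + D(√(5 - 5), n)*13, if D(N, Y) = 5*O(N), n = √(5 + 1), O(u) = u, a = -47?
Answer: -47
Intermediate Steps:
n = √6 ≈ 2.4495
D(N, Y) = 5*N
a + D(√(5 - 5), n)*13 = -47 + (5*√(5 - 5))*13 = -47 + (5*√0)*13 = -47 + (5*0)*13 = -47 + 0*13 = -47 + 0 = -47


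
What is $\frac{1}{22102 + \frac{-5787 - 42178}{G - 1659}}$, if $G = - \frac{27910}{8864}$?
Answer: $\frac{7366643}{163030124466} \approx 4.5186 \cdot 10^{-5}$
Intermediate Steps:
$G = - \frac{13955}{4432}$ ($G = \left(-27910\right) \frac{1}{8864} = - \frac{13955}{4432} \approx -3.1487$)
$\frac{1}{22102 + \frac{-5787 - 42178}{G - 1659}} = \frac{1}{22102 + \frac{-5787 - 42178}{- \frac{13955}{4432} - 1659}} = \frac{1}{22102 - \frac{47965}{- \frac{7366643}{4432}}} = \frac{1}{22102 - - \frac{212580880}{7366643}} = \frac{1}{22102 + \frac{212580880}{7366643}} = \frac{1}{\frac{163030124466}{7366643}} = \frac{7366643}{163030124466}$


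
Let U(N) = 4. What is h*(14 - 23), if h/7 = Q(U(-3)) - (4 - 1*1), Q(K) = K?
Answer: -63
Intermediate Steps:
h = 7 (h = 7*(4 - (4 - 1*1)) = 7*(4 - (4 - 1)) = 7*(4 - 1*3) = 7*(4 - 3) = 7*1 = 7)
h*(14 - 23) = 7*(14 - 23) = 7*(-9) = -63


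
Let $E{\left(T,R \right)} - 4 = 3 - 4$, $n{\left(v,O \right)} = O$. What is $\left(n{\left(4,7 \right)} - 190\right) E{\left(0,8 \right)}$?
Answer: $-549$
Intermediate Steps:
$E{\left(T,R \right)} = 3$ ($E{\left(T,R \right)} = 4 + \left(3 - 4\right) = 4 - 1 = 3$)
$\left(n{\left(4,7 \right)} - 190\right) E{\left(0,8 \right)} = \left(7 - 190\right) 3 = \left(-183\right) 3 = -549$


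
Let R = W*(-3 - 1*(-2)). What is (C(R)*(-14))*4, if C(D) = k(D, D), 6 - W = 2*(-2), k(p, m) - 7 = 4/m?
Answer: -1848/5 ≈ -369.60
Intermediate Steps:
k(p, m) = 7 + 4/m
W = 10 (W = 6 - 2*(-2) = 6 - 1*(-4) = 6 + 4 = 10)
R = -10 (R = 10*(-3 - 1*(-2)) = 10*(-3 + 2) = 10*(-1) = -10)
C(D) = 7 + 4/D
(C(R)*(-14))*4 = ((7 + 4/(-10))*(-14))*4 = ((7 + 4*(-⅒))*(-14))*4 = ((7 - ⅖)*(-14))*4 = ((33/5)*(-14))*4 = -462/5*4 = -1848/5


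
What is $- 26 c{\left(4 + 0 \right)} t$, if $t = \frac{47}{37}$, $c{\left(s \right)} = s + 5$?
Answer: $- \frac{10998}{37} \approx -297.24$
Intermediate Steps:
$c{\left(s \right)} = 5 + s$
$t = \frac{47}{37}$ ($t = 47 \cdot \frac{1}{37} = \frac{47}{37} \approx 1.2703$)
$- 26 c{\left(4 + 0 \right)} t = - 26 \left(5 + \left(4 + 0\right)\right) \frac{47}{37} = - 26 \left(5 + 4\right) \frac{47}{37} = \left(-26\right) 9 \cdot \frac{47}{37} = \left(-234\right) \frac{47}{37} = - \frac{10998}{37}$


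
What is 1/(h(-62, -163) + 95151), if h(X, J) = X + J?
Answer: 1/94926 ≈ 1.0535e-5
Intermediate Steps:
h(X, J) = J + X
1/(h(-62, -163) + 95151) = 1/((-163 - 62) + 95151) = 1/(-225 + 95151) = 1/94926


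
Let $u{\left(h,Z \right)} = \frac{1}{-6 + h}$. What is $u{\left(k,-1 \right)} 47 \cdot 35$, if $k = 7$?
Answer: $1645$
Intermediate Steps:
$u{\left(k,-1 \right)} 47 \cdot 35 = \frac{1}{-6 + 7} \cdot 47 \cdot 35 = 1^{-1} \cdot 47 \cdot 35 = 1 \cdot 47 \cdot 35 = 47 \cdot 35 = 1645$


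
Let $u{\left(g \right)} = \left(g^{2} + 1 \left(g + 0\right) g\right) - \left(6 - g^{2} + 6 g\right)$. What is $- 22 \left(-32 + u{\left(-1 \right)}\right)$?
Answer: $638$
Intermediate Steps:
$u{\left(g \right)} = -6 - 6 g + 3 g^{2}$ ($u{\left(g \right)} = \left(g^{2} + 1 g g\right) - \left(6 - g^{2} + 6 g\right) = \left(g^{2} + g g\right) - \left(6 - g^{2} + 6 g\right) = \left(g^{2} + g^{2}\right) - \left(6 - g^{2} + 6 g\right) = 2 g^{2} - \left(6 - g^{2} + 6 g\right) = -6 - 6 g + 3 g^{2}$)
$- 22 \left(-32 + u{\left(-1 \right)}\right) = - 22 \left(-32 - -3\right) = - 22 \left(-32 + \left(-6 + 6 + 3 \cdot 1\right)\right) = - 22 \left(-32 + \left(-6 + 6 + 3\right)\right) = - 22 \left(-32 + 3\right) = \left(-22\right) \left(-29\right) = 638$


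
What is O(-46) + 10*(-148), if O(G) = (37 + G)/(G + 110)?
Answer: -94729/64 ≈ -1480.1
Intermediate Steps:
O(G) = (37 + G)/(110 + G)
O(-46) + 10*(-148) = (37 - 46)/(110 - 46) + 10*(-148) = -9/64 - 1480 = -94729/64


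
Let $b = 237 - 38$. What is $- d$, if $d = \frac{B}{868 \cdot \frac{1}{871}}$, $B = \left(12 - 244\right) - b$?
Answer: $\frac{375401}{868} \approx 432.49$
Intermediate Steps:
$b = 199$ ($b = 237 - 38 = 199$)
$B = -431$ ($B = \left(12 - 244\right) - 199 = -232 - 199 = -431$)
$d = - \frac{375401}{868}$ ($d = - \frac{431}{868 \cdot \frac{1}{871}} = - \frac{431}{\frac{868}{871}} = \left(-431\right) \frac{871}{868} = - \frac{375401}{868} \approx -432.49$)
$- d = \left(-1\right) \left(- \frac{375401}{868}\right) = \frac{375401}{868}$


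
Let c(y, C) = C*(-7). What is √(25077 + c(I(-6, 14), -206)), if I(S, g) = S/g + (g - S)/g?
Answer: √26519 ≈ 162.85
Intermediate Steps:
I(S, g) = S/g + (g - S)/g
c(y, C) = -7*C
√(25077 + c(I(-6, 14), -206)) = √(25077 - 7*(-206)) = √(25077 + 1442) = √26519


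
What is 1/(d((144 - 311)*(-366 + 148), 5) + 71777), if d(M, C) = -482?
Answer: 1/71295 ≈ 1.4026e-5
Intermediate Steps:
1/(d((144 - 311)*(-366 + 148), 5) + 71777) = 1/(-482 + 71777) = 1/71295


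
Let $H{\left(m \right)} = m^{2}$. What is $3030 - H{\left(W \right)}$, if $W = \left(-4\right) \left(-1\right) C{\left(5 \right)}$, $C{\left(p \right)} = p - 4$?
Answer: $3014$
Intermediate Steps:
$C{\left(p \right)} = -4 + p$ ($C{\left(p \right)} = p - 4 = -4 + p$)
$W = 4$ ($W = \left(-4\right) \left(-1\right) \left(-4 + 5\right) = 4 \cdot 1 = 4$)
$3030 - H{\left(W \right)} = 3030 - 4^{2} = 3030 - 16 = 3014$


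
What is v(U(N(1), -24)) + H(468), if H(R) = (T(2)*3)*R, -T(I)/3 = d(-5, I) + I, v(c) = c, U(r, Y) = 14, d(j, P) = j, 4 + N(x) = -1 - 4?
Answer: 12650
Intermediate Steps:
N(x) = -9 (N(x) = -4 + (-1 - 4) = -4 - 5 = -9)
T(I) = 15 - 3*I (T(I) = -3*(-5 + I) = 15 - 3*I)
H(R) = 27*R (H(R) = ((15 - 3*2)*3)*R = ((15 - 6)*3)*R = (9*3)*R = 27*R)
v(U(N(1), -24)) + H(468) = 14 + 27*468 = 14 + 12636 = 12650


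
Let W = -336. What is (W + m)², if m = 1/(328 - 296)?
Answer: 115584001/1024 ≈ 1.1288e+5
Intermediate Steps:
m = 1/32 ≈ 0.031250
(W + m)² = (-336 + 1/32)² = (-10751/32)² = 115584001/1024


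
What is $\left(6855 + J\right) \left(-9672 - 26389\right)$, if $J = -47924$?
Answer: $1480989209$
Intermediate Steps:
$\left(6855 + J\right) \left(-9672 - 26389\right) = \left(6855 - 47924\right) \left(-9672 - 26389\right) = \left(-41069\right) \left(-36061\right) = 1480989209$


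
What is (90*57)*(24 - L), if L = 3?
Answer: 107730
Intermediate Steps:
(90*57)*(24 - L) = (90*57)*(24 - 1*3) = 5130*(24 - 3) = 5130*21 = 107730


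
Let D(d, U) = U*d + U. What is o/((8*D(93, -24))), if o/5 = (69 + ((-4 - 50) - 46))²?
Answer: -4805/18048 ≈ -0.26623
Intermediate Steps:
D(d, U) = U + U*d
o = 4805 (o = 5*(69 + ((-4 - 50) - 46))² = 5*(69 + (-54 - 46))² = 5*(69 - 100)² = 5*(-31)² = 5*961 = 4805)
o/((8*D(93, -24))) = 4805/((8*(-24*(1 + 93)))) = 4805/((8*(-24*94))) = 4805/((8*(-2256))) = 4805/(-18048) = 4805*(-1/18048) = -4805/18048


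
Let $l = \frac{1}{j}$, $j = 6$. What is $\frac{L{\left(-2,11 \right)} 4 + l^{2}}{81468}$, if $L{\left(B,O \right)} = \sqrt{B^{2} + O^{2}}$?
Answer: $\frac{1}{2932848} + \frac{5 \sqrt{5}}{20367} \approx 0.00054928$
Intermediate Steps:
$l = \frac{1}{6} \approx 0.16667$
$\frac{L{\left(-2,11 \right)} 4 + l^{2}}{81468} = \frac{\sqrt{\left(-2\right)^{2} + 11^{2}} \cdot 4 + \left(\frac{1}{6}\right)^{2}}{81468} = \left(\sqrt{4 + 121} \cdot 4 + \frac{1}{36}\right) \frac{1}{81468} = \left(\sqrt{125} \cdot 4 + \frac{1}{36}\right) \frac{1}{81468} = \left(5 \sqrt{5} \cdot 4 + \frac{1}{36}\right) \frac{1}{81468} = \left(20 \sqrt{5} + \frac{1}{36}\right) \frac{1}{81468} = \left(\frac{1}{36} + 20 \sqrt{5}\right) \frac{1}{81468} = \frac{1}{2932848} + \frac{5 \sqrt{5}}{20367}$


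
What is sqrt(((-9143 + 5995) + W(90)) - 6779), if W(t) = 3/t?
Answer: I*sqrt(8934270)/30 ≈ 99.634*I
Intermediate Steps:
sqrt(((-9143 + 5995) + W(90)) - 6779) = sqrt(((-9143 + 5995) + 3/90) - 6779) = sqrt((-3148 + 3*(1/90)) - 6779) = sqrt((-3148 + 1/30) - 6779) = sqrt(-94439/30 - 6779) = sqrt(-297809/30) = I*sqrt(8934270)/30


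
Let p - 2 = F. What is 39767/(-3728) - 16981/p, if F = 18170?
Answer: -196487773/16936304 ≈ -11.602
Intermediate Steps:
p = 18172 (p = 2 + 18170 = 18172)
39767/(-3728) - 16981/p = 39767/(-3728) - 16981/18172 = 39767*(-1/3728) - 16981*1/18172 = -39767/3728 - 16981/18172 = -196487773/16936304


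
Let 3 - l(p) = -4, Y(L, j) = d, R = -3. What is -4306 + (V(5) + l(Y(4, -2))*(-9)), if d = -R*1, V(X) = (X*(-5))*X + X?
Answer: -4489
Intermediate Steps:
V(X) = X - 5*X**2 (V(X) = (-5*X)*X + X = -5*X**2 + X = X - 5*X**2)
d = 3 (d = -1*(-3)*1 = 3*1 = 3)
Y(L, j) = 3
l(p) = 7 (l(p) = 3 - 1*(-4) = 3 + 4 = 7)
-4306 + (V(5) + l(Y(4, -2))*(-9)) = -4306 + (5*(1 - 5*5) + 7*(-9)) = -4306 + (5*(1 - 25) - 63) = -4306 + (5*(-24) - 63) = -4306 + (-120 - 63) = -4306 - 183 = -4489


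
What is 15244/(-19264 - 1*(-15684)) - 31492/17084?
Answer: -23323116/3822545 ≈ -6.1015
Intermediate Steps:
15244/(-19264 - 1*(-15684)) - 31492/17084 = 15244/(-19264 + 15684) - 31492*1/17084 = 15244/(-3580) - 7873/4271 = 15244*(-1/3580) - 7873/4271 = -3811/895 - 7873/4271 = -23323116/3822545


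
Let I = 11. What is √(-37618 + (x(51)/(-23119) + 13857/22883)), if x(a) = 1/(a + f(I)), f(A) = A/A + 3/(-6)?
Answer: 5*I*√91178214388084573230345/7784329133 ≈ 193.95*I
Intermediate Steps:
f(A) = ½ (f(A) = 1 + 3*(-⅙) = 1 - ½ = ½)
x(a) = 1/(½ + a) (x(a) = 1/(a + ½) = 1/(½ + a))
√(-37618 + (x(51)/(-23119) + 13857/22883)) = √(-37618 + ((2/(1 + 2*51))/(-23119) + 13857/22883)) = √(-37618 + ((2/(1 + 102))*(-1/23119) + 13857*(1/22883))) = √(-37618 + ((2/103)*(-1/23119) + 13857/22883)) = √(-37618 + (-2/2381257 + 13857/22883)) = √(-37618 + 32997032483/54490303931) = √(-2049783256243875/54490303931) = 5*I*√91178214388084573230345/7784329133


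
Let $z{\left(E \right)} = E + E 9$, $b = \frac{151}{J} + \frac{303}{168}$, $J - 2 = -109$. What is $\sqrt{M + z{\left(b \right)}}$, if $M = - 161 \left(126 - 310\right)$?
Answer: $\frac{\sqrt{66485178991}}{1498} \approx 172.13$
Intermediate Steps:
$J = -107$ ($J = 2 - 109 = -107$)
$b = \frac{2351}{5992}$ ($b = \frac{151}{-107} + \frac{303}{168} = 151 \left(- \frac{1}{107}\right) + 303 \cdot \frac{1}{168} = - \frac{151}{107} + \frac{101}{56} = \frac{2351}{5992} \approx 0.39236$)
$M = 29624$ ($M = \left(-161\right) \left(-184\right) = 29624$)
$z{\left(E \right)} = 10 E$ ($z{\left(E \right)} = E + 9 E = 10 E$)
$\sqrt{M + z{\left(b \right)}} = \sqrt{29624 + 10 \cdot \frac{2351}{5992}} = \sqrt{29624 + \frac{11755}{2996}} = \sqrt{\frac{88765259}{2996}} = \frac{\sqrt{66485178991}}{1498}$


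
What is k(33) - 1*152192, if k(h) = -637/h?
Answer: -5022973/33 ≈ -1.5221e+5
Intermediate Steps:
k(33) - 1*152192 = -637/33 - 1*152192 = -637*1/33 - 152192 = -637/33 - 152192 = -5022973/33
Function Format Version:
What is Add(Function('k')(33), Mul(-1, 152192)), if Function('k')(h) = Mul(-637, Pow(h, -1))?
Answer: Rational(-5022973, 33) ≈ -1.5221e+5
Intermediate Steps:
Add(Function('k')(33), Mul(-1, 152192)) = Add(Mul(-637, Pow(33, -1)), Mul(-1, 152192)) = Add(Mul(-637, Rational(1, 33)), -152192) = Add(Rational(-637, 33), -152192) = Rational(-5022973, 33)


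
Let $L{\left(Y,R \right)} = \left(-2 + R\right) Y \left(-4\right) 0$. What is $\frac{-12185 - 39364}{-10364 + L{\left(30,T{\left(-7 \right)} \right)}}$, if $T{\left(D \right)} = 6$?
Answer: $\frac{51549}{10364} \approx 4.9739$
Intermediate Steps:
$L{\left(Y,R \right)} = 0$ ($L{\left(Y,R \right)} = \left(-2 + R\right) - 4 Y 0 = \left(-2 + R\right) 0 = 0$)
$\frac{-12185 - 39364}{-10364 + L{\left(30,T{\left(-7 \right)} \right)}} = \frac{-12185 - 39364}{-10364 + 0} = - \frac{51549}{-10364} = \left(-51549\right) \left(- \frac{1}{10364}\right) = \frac{51549}{10364}$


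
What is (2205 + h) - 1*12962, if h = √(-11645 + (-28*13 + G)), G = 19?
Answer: -10757 + I*√11990 ≈ -10757.0 + 109.5*I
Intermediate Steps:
h = I*√11990 (h = √(-11645 + (-28*13 + 19)) = √(-11645 + (-364 + 19)) = √(-11645 - 345) = √(-11990) = I*√11990 ≈ 109.5*I)
(2205 + h) - 1*12962 = (2205 + I*√11990) - 1*12962 = (2205 + I*√11990) - 12962 = -10757 + I*√11990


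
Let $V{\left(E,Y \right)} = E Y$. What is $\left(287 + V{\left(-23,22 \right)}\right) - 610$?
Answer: $-829$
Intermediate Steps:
$\left(287 + V{\left(-23,22 \right)}\right) - 610 = \left(287 - 506\right) - 610 = -219 - 610 = -829$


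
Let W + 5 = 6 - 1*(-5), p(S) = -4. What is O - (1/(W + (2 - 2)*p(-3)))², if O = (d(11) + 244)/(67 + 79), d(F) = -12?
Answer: 4103/2628 ≈ 1.5613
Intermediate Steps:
W = 6 (W = -5 + (6 - 1*(-5)) = -5 + (6 + 5) = -5 + 11 = 6)
O = 116/73 (O = (-12 + 244)/(67 + 79) = 232/146 = 232*(1/146) = 116/73 ≈ 1.5890)
O - (1/(W + (2 - 2)*p(-3)))² = 116/73 - (1/(6 + (2 - 2)*(-4)))² = 116/73 - (1/(6 + 0*(-4)))² = 116/73 - (1/(6 + 0))² = 116/73 - (1/6)² = 116/73 - (⅙)² = 116/73 - 1*1/36 = 116/73 - 1/36 = 4103/2628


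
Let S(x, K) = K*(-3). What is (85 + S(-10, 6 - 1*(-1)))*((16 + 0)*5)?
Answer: 5120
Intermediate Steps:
S(x, K) = -3*K
(85 + S(-10, 6 - 1*(-1)))*((16 + 0)*5) = (85 - 3*(6 - 1*(-1)))*((16 + 0)*5) = (85 - 3*(6 + 1))*(16*5) = (85 - 3*7)*80 = (85 - 21)*80 = 64*80 = 5120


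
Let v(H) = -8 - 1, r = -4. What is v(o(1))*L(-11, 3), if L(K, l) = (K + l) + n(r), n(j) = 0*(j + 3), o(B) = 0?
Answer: 72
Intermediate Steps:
n(j) = 0 (n(j) = 0*(3 + j) = 0)
L(K, l) = K + l (L(K, l) = (K + l) + 0 = K + l)
v(H) = -9
v(o(1))*L(-11, 3) = -9*(-11 + 3) = -9*(-8) = 72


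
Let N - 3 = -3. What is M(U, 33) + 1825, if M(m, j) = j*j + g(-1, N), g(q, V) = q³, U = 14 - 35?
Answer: 2913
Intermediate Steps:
N = 0 (N = 3 - 3 = 0)
U = -21
M(m, j) = -1 + j² (M(m, j) = j*j + (-1)³ = j² - 1 = -1 + j²)
M(U, 33) + 1825 = (-1 + 33²) + 1825 = (-1 + 1089) + 1825 = 1088 + 1825 = 2913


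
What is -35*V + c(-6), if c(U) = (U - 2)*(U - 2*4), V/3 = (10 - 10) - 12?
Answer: 1372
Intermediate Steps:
V = -36 (V = 3*((10 - 10) - 12) = 3*(0 - 12) = 3*(-12) = -36)
c(U) = (-8 + U)*(-2 + U) (c(U) = (-2 + U)*(U - 8) = (-2 + U)*(-8 + U) = (-8 + U)*(-2 + U))
-35*V + c(-6) = -35*(-36) + (16 + (-6)² - 10*(-6)) = 1260 + (16 + 36 + 60) = 1260 + 112 = 1372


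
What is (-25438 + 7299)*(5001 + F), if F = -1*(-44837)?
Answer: -904011482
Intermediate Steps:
F = 44837
(-25438 + 7299)*(5001 + F) = (-25438 + 7299)*(5001 + 44837) = -18139*49838 = -904011482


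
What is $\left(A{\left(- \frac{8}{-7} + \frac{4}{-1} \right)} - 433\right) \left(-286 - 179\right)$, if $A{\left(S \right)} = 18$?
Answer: $192975$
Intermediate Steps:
$\left(A{\left(- \frac{8}{-7} + \frac{4}{-1} \right)} - 433\right) \left(-286 - 179\right) = \left(18 - 433\right) \left(-286 - 179\right) = \left(-415\right) \left(-465\right) = 192975$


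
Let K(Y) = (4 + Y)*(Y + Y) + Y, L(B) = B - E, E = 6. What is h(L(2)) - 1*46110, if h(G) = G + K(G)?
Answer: -46118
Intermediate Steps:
L(B) = -6 + B (L(B) = B - 1*6 = B - 6 = -6 + B)
K(Y) = Y + 2*Y*(4 + Y) (K(Y) = (4 + Y)*(2*Y) + Y = 2*Y*(4 + Y) + Y = Y + 2*Y*(4 + Y))
h(G) = G + G*(9 + 2*G)
h(L(2)) - 1*46110 = 2*(-6 + 2)*(5 + (-6 + 2)) - 1*46110 = 2*(-4)*(5 - 4) - 46110 = 2*(-4)*1 - 46110 = -8 - 46110 = -46118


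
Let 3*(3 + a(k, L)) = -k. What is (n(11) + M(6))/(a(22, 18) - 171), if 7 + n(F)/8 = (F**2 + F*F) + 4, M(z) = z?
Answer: -2877/272 ≈ -10.577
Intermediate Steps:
n(F) = -24 + 16*F**2 (n(F) = -56 + 8*((F**2 + F*F) + 4) = -56 + 8*((F**2 + F**2) + 4) = -56 + 8*(2*F**2 + 4) = -56 + 8*(4 + 2*F**2) = -56 + (32 + 16*F**2) = -24 + 16*F**2)
a(k, L) = -3 - k/3 (a(k, L) = -3 + (-k)/3 = -3 - k/3)
(n(11) + M(6))/(a(22, 18) - 171) = ((-24 + 16*11**2) + 6)/((-3 - 1/3*22) - 171) = ((-24 + 16*121) + 6)/((-3 - 22/3) - 171) = ((-24 + 1936) + 6)/(-31/3 - 171) = (1912 + 6)/(-544/3) = 1918*(-3/544) = -2877/272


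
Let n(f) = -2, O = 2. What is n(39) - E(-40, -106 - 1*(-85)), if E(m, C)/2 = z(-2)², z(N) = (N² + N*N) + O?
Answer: -202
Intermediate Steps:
z(N) = 2 + 2*N² (z(N) = (N² + N*N) + 2 = (N² + N²) + 2 = 2*N² + 2 = 2 + 2*N²)
E(m, C) = 200 (E(m, C) = 2*(2 + 2*(-2)²)² = 2*(2 + 2*4)² = 2*(2 + 8)² = 2*10² = 2*100 = 200)
n(39) - E(-40, -106 - 1*(-85)) = -2 - 1*200 = -2 - 200 = -202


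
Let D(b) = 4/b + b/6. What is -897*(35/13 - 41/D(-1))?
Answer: -281037/25 ≈ -11241.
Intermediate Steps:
D(b) = 4/b + b/6 (D(b) = 4/b + b*(⅙) = 4/b + b/6)
-897*(35/13 - 41/D(-1)) = -897*(35/13 - 41/(4/(-1) + (⅙)*(-1))) = -897*(35*(1/13) - 41/(4*(-1) - ⅙)) = -897*(35/13 - 41/(-4 - ⅙)) = -897*(35/13 - 41/(-25/6)) = -897*(35/13 - 41*(-6/25)) = -897*(35/13 + 246/25) = -897*4073/325 = -281037/25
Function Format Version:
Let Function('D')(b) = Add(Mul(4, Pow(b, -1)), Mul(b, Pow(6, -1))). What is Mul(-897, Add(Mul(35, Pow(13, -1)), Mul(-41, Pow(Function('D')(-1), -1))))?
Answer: Rational(-281037, 25) ≈ -11241.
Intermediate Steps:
Function('D')(b) = Add(Mul(4, Pow(b, -1)), Mul(Rational(1, 6), b)) (Function('D')(b) = Add(Mul(4, Pow(b, -1)), Mul(b, Rational(1, 6))) = Add(Mul(4, Pow(b, -1)), Mul(Rational(1, 6), b)))
Mul(-897, Add(Mul(35, Pow(13, -1)), Mul(-41, Pow(Function('D')(-1), -1)))) = Mul(-897, Add(Mul(35, Pow(13, -1)), Mul(-41, Pow(Add(Mul(4, Pow(-1, -1)), Mul(Rational(1, 6), -1)), -1)))) = Mul(-897, Add(Mul(35, Rational(1, 13)), Mul(-41, Pow(Add(Mul(4, -1), Rational(-1, 6)), -1)))) = Mul(-897, Add(Rational(35, 13), Mul(-41, Pow(Add(-4, Rational(-1, 6)), -1)))) = Mul(-897, Add(Rational(35, 13), Mul(-41, Pow(Rational(-25, 6), -1)))) = Mul(-897, Add(Rational(35, 13), Mul(-41, Rational(-6, 25)))) = Mul(-897, Add(Rational(35, 13), Rational(246, 25))) = Mul(-897, Rational(4073, 325)) = Rational(-281037, 25)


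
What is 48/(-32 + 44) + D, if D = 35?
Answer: 39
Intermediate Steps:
48/(-32 + 44) + D = 48/(-32 + 44) + 35 = 48/12 + 35 = 48*(1/12) + 35 = 4 + 35 = 39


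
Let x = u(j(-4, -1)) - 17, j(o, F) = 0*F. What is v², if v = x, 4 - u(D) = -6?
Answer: 49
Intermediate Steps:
j(o, F) = 0
u(D) = 10 (u(D) = 4 - 1*(-6) = 4 + 6 = 10)
x = -7 (x = 10 - 17 = -7)
v = -7
v² = (-7)² = 49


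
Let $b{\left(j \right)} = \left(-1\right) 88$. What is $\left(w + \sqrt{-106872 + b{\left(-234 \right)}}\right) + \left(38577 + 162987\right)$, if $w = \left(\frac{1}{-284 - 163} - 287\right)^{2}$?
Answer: $\frac{56732625376}{199809} + 4 i \sqrt{6685} \approx 2.8393 \cdot 10^{5} + 327.05 i$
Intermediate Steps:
$b{\left(j \right)} = -88$
$w = \frac{16458324100}{199809}$ ($w = \left(\frac{1}{-447} - 287\right)^{2} = \left(- \frac{1}{447} - 287\right)^{2} = \left(- \frac{128290}{447}\right)^{2} = \frac{16458324100}{199809} \approx 82370.0$)
$\left(w + \sqrt{-106872 + b{\left(-234 \right)}}\right) + \left(38577 + 162987\right) = \left(\frac{16458324100}{199809} + \sqrt{-106872 - 88}\right) + \left(38577 + 162987\right) = \left(\frac{16458324100}{199809} + \sqrt{-106960}\right) + 201564 = \left(\frac{16458324100}{199809} + 4 i \sqrt{6685}\right) + 201564 = \frac{56732625376}{199809} + 4 i \sqrt{6685}$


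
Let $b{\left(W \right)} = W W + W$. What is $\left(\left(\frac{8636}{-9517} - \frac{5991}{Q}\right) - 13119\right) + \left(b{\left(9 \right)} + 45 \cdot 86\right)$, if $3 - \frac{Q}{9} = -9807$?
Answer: $- \frac{2565574517219}{280085310} \approx -9160.0$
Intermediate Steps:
$Q = 88290$ ($Q = 27 - -88263 = 27 + 88263 = 88290$)
$b{\left(W \right)} = W + W^{2}$ ($b{\left(W \right)} = W^{2} + W = W + W^{2}$)
$\left(\left(\frac{8636}{-9517} - \frac{5991}{Q}\right) - 13119\right) + \left(b{\left(9 \right)} + 45 \cdot 86\right) = \left(\left(\frac{8636}{-9517} - \frac{5991}{88290}\right) - 13119\right) + \left(9 \left(1 + 9\right) + 45 \cdot 86\right) = \left(\left(8636 \left(- \frac{1}{9517}\right) - \frac{1997}{29430}\right) - 13119\right) + \left(9 \cdot 10 + 3870\right) = \left(\left(- \frac{8636}{9517} - \frac{1997}{29430}\right) - 13119\right) + \left(90 + 3870\right) = \left(- \frac{273162929}{280085310} - 13119\right) + 3960 = - \frac{3674712344819}{280085310} + 3960 = - \frac{2565574517219}{280085310}$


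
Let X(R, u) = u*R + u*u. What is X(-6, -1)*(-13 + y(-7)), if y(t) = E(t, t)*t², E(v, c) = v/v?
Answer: 252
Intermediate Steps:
E(v, c) = 1
X(R, u) = u² + R*u (X(R, u) = R*u + u² = u² + R*u)
y(t) = t² (y(t) = 1*t² = t²)
X(-6, -1)*(-13 + y(-7)) = (-(-6 - 1))*(-13 + (-7)²) = (-1*(-7))*(-13 + 49) = 7*36 = 252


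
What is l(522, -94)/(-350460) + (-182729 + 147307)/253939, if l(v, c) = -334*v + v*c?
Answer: 1231112264/2472096165 ≈ 0.49800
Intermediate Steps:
l(v, c) = -334*v + c*v
l(522, -94)/(-350460) + (-182729 + 147307)/253939 = (522*(-334 - 94))/(-350460) + (-182729 + 147307)/253939 = (522*(-428))*(-1/350460) - 35422*1/253939 = -223416*(-1/350460) - 35422/253939 = 6206/9735 - 35422/253939 = 1231112264/2472096165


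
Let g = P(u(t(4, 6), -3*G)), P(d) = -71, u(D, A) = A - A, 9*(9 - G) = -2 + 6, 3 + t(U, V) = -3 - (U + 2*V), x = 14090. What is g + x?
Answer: 14019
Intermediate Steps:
t(U, V) = -6 - U - 2*V (t(U, V) = -3 + (-3 - (U + 2*V)) = -3 + (-3 + (-U - 2*V)) = -3 + (-3 - U - 2*V) = -6 - U - 2*V)
G = 77/9 (G = 9 - (-2 + 6)/9 = 9 - ⅑*4 = 9 - 4/9 = 77/9 ≈ 8.5556)
u(D, A) = 0
g = -71
g + x = -71 + 14090 = 14019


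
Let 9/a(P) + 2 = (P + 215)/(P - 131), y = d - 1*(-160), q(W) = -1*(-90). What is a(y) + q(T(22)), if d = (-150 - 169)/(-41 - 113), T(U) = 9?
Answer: 400725/4409 ≈ 90.888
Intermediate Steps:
q(W) = 90
d = 29/14 (d = -319/(-154) = -319*(-1/154) = 29/14 ≈ 2.0714)
y = 2269/14 (y = 29/14 - 1*(-160) = 29/14 + 160 = 2269/14 ≈ 162.07)
a(P) = 9/(-2 + (215 + P)/(-131 + P)) (a(P) = 9/(-2 + (P + 215)/(P - 131)) = 9/(-2 + (215 + P)/(-131 + P)))
a(y) + q(T(22)) = 9*(131 - 1*2269/14)/(-477 + 2269/14) + 90 = 9*(131 - 2269/14)/(-4409/14) + 90 = 9*(-14/4409)*(-435/14) + 90 = 3915/4409 + 90 = 400725/4409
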